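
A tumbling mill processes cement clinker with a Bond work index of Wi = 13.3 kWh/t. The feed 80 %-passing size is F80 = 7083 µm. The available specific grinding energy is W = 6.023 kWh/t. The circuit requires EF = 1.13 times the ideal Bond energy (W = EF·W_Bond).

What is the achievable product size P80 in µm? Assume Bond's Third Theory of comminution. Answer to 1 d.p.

Bond: W = 10·Wi·(1/√P80 − 1/√F80)
W_Bond = W / EF = 6.023 / 1.13 = 5.3301 kWh/t
P80^(−½) = W_Bond/(10 Wi) + F80^(−½)
  = 5.3301/(10·13.3) + 1/√7083 = 0.040076 + 0.011882 = 0.051958
P80 = (1/0.051958)² = 19.2464² = 370.42 µm

P80 = 370.4 µm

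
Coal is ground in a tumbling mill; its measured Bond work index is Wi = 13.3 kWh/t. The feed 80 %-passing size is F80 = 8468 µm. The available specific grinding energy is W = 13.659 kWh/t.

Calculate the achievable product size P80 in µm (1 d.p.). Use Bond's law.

Bond: W = 10·Wi·(1/√P80 − 1/√F80)
1/√P80 = 1/√F80 + W/(10·Wi)
  = 13.6590/(10·13.3) + 1/√8468 = 0.102699 + 0.010867 = 0.113566
P80 = (1/0.113566)² = 8.8054² = 77.54 µm

P80 = 77.5 µm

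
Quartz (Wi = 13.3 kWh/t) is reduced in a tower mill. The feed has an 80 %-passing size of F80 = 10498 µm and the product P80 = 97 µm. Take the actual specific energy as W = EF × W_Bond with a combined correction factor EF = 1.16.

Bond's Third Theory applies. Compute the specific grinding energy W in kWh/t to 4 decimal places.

W = 10 Wi / √P80 − 10 Wi / √F80
1/√97 = 0.101535;  1/√10498 = 0.009760
W = 10·13.3·(0.101535 − 0.009760) = 12.2060 kWh/t
Corrected W = EF·W_Bond = 1.16·12.2060 = 14.1590 kWh/t

W = 14.1590 kWh/t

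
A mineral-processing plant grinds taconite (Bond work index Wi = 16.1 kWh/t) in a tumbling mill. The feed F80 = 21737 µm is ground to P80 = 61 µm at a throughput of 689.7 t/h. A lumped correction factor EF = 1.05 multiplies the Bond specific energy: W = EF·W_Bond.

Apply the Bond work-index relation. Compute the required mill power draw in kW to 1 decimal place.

W = 10 Wi (P80^-0.5 − F80^-0.5)
W = 10·16.1·(1/√61 − 1/√21737) = 10·16.1·(0.121254) = 19.5219 kWh/t
With EF = 1.05: W = 19.5219·1.05 = 20.4980 kWh/t
Mill draw = 20.4980 × 689.7 = 14137.5 kW

P = 14137.5 kW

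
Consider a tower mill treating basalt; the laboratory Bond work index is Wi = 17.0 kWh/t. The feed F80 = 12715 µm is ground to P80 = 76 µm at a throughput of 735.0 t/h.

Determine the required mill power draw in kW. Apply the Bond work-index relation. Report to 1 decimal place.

W = 10 Wi / √P80 − 10 Wi / √F80
W = 10·17.0·(1/√76 − 1/√12715) = 10·17.0·(0.105840) = 17.9927 kWh/t
Power = W × throughput = 17.9927 kWh/t × 735.0 t/h = 13224.7 kW

P = 13224.7 kW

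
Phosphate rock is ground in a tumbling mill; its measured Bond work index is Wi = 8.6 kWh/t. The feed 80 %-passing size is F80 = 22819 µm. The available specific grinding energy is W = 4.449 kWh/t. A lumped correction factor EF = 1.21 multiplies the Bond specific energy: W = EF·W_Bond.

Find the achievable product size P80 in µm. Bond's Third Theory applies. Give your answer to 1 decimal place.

W = 10 Wi / √P80 − 10 Wi / √F80
W_Bond = W / EF = 4.449 / 1.21 = 3.6769 kWh/t
⇒ 1/√P80 = W_Bond/(10·Wi) + 1/√F80
  = 3.6769/(10·8.6) + 1/√22819 = 0.042754 + 0.006620 = 0.049374
P80 = (1/0.049374)² = 20.2535² = 410.21 µm

P80 = 410.2 µm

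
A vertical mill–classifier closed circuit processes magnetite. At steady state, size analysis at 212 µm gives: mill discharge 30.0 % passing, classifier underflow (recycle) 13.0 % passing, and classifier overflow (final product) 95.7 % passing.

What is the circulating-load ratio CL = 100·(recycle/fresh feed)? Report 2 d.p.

Balance %-passing 212 µm (r = R/F):
(1+r)d = ru + o → r = (o−d)/(d−u)
r = (95.7 − 30.0)/(30.0 − 13.0) = 65.7/17.0 = 3.8647
CL = 100·r = 386.47 %

CL = 386.47 %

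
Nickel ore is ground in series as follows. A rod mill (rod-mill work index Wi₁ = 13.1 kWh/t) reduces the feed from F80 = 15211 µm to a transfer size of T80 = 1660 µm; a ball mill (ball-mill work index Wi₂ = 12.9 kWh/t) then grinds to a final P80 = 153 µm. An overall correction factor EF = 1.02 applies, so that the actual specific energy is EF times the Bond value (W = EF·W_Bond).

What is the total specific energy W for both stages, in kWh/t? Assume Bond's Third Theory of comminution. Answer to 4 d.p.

W = 10 Wi / √P80 − 10 Wi / √F80
Stage 1 (15211→1660 µm, Wi₁=13.1): W₁ = 10·13.1·(0.024544 − 0.008108) = 2.1531 kWh/t
Stage 2 (1660→153 µm, Wi₂=12.9): W₂ = 10·12.9·(0.080845 − 0.024544) = 7.2629 kWh/t
W = W₁ + W₂ = 2.1531 + 7.2629 = 9.4160 kWh/t
Apply correction: 9.4160 × 1.02 = 9.6043 kWh/t

W = 9.6043 kWh/t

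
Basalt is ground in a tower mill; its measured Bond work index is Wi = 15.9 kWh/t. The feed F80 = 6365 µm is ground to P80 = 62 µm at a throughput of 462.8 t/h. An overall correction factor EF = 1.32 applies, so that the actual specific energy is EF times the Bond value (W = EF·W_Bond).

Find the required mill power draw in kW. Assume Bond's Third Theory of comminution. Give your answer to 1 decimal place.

W_Bond = 10·Wi·(1/√P₈₀ − 1/√F₈₀)
W = 10·15.9·(1/√62 − 1/√6365) = 10·15.9·(0.114466) = 18.2001 kWh/t
With EF = 1.32: W = 18.2001·1.32 = 24.0241 kWh/t
Mill draw = 24.0241 × 462.8 = 11118.3 kW

P = 11118.3 kW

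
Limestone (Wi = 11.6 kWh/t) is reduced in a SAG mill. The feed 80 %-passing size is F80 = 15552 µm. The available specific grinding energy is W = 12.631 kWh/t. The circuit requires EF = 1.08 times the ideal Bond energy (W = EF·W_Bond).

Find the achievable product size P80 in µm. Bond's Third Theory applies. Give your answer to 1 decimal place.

Bond: W = 10·Wi·(1/√P80 − 1/√F80)
W_Bond = W / EF = 12.631 / 1.08 = 11.6954 kWh/t
1/√P80 = 1/√F80 + W_Bond/(10·Wi)
  = 11.6954/(10·11.6) + 1/√15552 = 0.100822 + 0.008019 = 0.108841
P80 = (1/0.108841)² = 9.1877² = 84.41 µm

P80 = 84.4 µm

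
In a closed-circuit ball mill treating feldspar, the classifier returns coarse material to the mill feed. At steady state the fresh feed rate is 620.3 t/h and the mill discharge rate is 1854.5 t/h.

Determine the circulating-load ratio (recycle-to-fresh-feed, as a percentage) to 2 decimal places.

Mill node: discharge = fresh + recycle.
R = M − F = 1854.5 − 620.3 = 1234.2 t/h
CL = 100·R/F = 100·1234.2/620.3 = 198.97 %

CL = 198.97 %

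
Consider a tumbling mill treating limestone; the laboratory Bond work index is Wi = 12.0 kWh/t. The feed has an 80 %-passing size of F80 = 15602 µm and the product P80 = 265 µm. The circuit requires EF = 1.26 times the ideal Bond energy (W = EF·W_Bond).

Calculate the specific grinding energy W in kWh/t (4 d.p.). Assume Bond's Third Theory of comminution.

W = 10 Wi (P80^-0.5 − F80^-0.5)
1/√265 = 0.061430;  1/√15602 = 0.008006
W = 10·12.0·(0.061430 − 0.008006) = 6.4108 kWh/t
W_actual = 1.26 × 6.4108 = 8.0777 kWh/t

W = 8.0777 kWh/t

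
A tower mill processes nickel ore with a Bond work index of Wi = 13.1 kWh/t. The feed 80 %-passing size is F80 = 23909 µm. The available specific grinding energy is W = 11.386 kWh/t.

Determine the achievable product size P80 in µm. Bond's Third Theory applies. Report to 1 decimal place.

P80 = 114.7 µm

W = 10·Wi·[P80^(−½) − F80^(−½)]
⇒ 1/√P80 = W/(10·Wi) + 1/√F80
  = 11.3860/(10·13.1) + 1/√23909 = 0.086916 + 0.006467 = 0.093383
P80 = (1/0.093383)² = 10.7086² = 114.67 µm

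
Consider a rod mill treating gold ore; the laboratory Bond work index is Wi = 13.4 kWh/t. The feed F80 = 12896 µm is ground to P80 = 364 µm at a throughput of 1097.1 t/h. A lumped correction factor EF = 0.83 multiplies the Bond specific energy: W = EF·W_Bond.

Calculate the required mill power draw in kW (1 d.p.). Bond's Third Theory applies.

W = 10 Wi / √P80 − 10 Wi / √F80
W = 10·13.4·(1/√364 − 1/√12896) = 10·13.4·(0.043608) = 5.8435 kWh/t
W_actual = 0.83 × 5.8435 = 4.8501 kWh/t
Mill draw = 4.8501 × 1097.1 = 5321.1 kW

P = 5321.1 kW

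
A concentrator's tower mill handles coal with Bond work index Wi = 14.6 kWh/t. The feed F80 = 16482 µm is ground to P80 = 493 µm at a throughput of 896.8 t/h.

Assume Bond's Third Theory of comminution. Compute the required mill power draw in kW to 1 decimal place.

P = 4877.0 kW

W_Bond = 10·Wi·(1/√P₈₀ − 1/√F₈₀)
W = 10·14.6·(1/√493 − 1/√16482) = 10·14.6·(0.037248) = 5.4383 kWh/t
Mill draw = 5.4383 × 896.8 = 4877.0 kW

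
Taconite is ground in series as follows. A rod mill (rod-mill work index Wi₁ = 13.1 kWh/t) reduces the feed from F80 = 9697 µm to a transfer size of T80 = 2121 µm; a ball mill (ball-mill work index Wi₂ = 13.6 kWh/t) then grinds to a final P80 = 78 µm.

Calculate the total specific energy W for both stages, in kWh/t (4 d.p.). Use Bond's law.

Bond: W = 10·Wi·(1/√P80 − 1/√F80)
Stage 1 (9697→2121 µm, Wi₁=13.1): W₁ = 10·13.1·(0.021713 − 0.010155) = 1.5142 kWh/t
Stage 2 (2121→78 µm, Wi₂=13.6): W₂ = 10·13.6·(0.113228 − 0.021713) = 12.4459 kWh/t
W = W₁ + W₂ = 1.5142 + 12.4459 = 13.9601 kWh/t

W = 13.9601 kWh/t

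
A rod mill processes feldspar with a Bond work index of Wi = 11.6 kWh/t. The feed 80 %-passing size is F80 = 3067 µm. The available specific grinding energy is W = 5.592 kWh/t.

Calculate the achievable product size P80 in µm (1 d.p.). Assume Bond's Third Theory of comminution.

P80 = 227.7 µm

W_Bond = 10·Wi·(1/√P₈₀ − 1/√F₈₀)
⇒ 1/√P80 = W/(10 Wi) + 1/√F80
  = 5.5920/(10·11.6) + 1/√3067 = 0.048207 + 0.018057 = 0.066264
P80 = (1/0.066264)² = 15.0912² = 227.74 µm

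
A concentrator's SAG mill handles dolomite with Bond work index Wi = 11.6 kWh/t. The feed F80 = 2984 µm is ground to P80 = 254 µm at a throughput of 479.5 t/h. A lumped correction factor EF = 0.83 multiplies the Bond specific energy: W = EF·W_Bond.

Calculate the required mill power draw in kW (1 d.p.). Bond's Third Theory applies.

W = 10 Wi / √P80 − 10 Wi / √F80
W = 10·11.6·(1/√254 − 1/√2984) = 10·11.6·(0.044439) = 5.1550 kWh/t
W_actual = 0.83 × 5.1550 = 4.2786 kWh/t
P_mill = W·ṁ = 4.2786·479.5 = 2051.6 kW

P = 2051.6 kW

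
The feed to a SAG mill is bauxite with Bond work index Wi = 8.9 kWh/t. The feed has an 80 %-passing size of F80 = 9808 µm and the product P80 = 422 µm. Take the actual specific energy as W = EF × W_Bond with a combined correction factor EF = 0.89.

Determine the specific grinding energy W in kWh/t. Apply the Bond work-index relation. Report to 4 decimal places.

W = 3.0561 kWh/t

W_Bond = 10·Wi·(1/√P₈₀ − 1/√F₈₀)
1/√422 = 0.048679;  1/√9808 = 0.010097
W = 10·8.9·(0.048679 − 0.010097) = 3.4338 kWh/t
Corrected W = EF·W_Bond = 0.89·3.4338 = 3.0561 kWh/t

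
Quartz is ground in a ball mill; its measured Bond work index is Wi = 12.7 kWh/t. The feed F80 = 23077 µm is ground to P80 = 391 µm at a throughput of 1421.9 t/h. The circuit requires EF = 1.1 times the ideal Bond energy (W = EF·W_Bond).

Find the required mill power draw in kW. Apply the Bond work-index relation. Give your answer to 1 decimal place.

P = 8738.0 kW

W = 10 Wi (1/√P80 − 1/√F80)  [Bond]
W = 10·12.7·(1/√391 − 1/√23077) = 10·12.7·(0.043989) = 5.5867 kWh/t
Apply correction: 5.5867 × 1.1 = 6.1453 kWh/t
Mill draw = 6.1453 × 1421.9 = 8738.0 kW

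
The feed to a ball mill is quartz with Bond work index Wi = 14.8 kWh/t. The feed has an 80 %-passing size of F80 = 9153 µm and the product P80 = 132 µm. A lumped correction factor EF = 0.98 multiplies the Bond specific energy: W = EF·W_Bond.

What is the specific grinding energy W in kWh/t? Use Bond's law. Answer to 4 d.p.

W = 11.1081 kWh/t

Bond: W = 10·Wi·(1/√P80 − 1/√F80)
1/√132 = 0.087039;  1/√9153 = 0.010452
W = 10·14.8·(0.087039 − 0.010452) = 11.3348 kWh/t
Apply correction: 11.3348 × 0.98 = 11.1081 kWh/t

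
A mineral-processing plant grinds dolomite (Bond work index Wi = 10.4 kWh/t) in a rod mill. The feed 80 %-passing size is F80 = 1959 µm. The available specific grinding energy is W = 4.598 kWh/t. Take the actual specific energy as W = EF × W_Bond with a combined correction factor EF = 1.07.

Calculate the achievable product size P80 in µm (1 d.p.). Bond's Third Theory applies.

Bond: W = 10·Wi·(1/√P80 − 1/√F80)
W_Bond = W / EF = 4.598 / 1.07 = 4.2972 kWh/t
P80^-0.5 = F80^-0.5 + W_Bond/(10 Wi)
  = 4.2972/(10·10.4) + 1/√1959 = 0.041319 + 0.022593 = 0.063913
P80 = (1/0.063913)² = 15.6464² = 244.81 µm

P80 = 244.8 µm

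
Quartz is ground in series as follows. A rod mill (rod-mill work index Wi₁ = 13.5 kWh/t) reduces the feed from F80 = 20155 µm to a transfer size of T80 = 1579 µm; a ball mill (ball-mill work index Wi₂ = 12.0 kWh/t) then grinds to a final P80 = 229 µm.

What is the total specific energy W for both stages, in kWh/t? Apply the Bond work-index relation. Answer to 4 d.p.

Bond: W = 10·Wi·(1/√P80 − 1/√F80)
Stage 1 (20155→1579 µm, Wi₁=13.5): W₁ = 10·13.5·(0.025166 − 0.007044) = 2.4465 kWh/t
Stage 2 (1579→229 µm, Wi₂=12.0): W₂ = 10·12.0·(0.066082 − 0.025166) = 4.9099 kWh/t
W = W₁ + W₂ = 2.4465 + 4.9099 = 7.3564 kWh/t

W = 7.3564 kWh/t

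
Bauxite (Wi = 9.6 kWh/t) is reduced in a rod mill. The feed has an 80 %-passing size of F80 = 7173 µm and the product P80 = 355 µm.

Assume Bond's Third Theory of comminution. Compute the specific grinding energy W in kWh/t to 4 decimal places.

W = 3.9617 kWh/t

W = 10 Wi / √P80 − 10 Wi / √F80
1/√355 = 0.053074;  1/√7173 = 0.011807
W = 10·9.6·(0.053074 − 0.011807) = 3.9617 kWh/t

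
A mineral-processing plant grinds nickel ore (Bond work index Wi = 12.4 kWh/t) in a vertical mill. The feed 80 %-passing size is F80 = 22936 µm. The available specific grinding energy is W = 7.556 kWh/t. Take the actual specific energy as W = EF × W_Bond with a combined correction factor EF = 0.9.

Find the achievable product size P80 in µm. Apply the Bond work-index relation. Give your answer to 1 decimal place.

W_Bond = 10·Wi·(1/√P₈₀ − 1/√F₈₀)
W_Bond = W / EF = 7.556 / 0.9 = 8.3956 kWh/t
P80^-0.5 = F80^-0.5 + W_Bond/(10 Wi)
  = 8.3956/(10·12.4) + 1/√22936 = 0.067706 + 0.006603 = 0.074309
P80 = (1/0.074309)² = 13.4573² = 181.10 µm

P80 = 181.1 µm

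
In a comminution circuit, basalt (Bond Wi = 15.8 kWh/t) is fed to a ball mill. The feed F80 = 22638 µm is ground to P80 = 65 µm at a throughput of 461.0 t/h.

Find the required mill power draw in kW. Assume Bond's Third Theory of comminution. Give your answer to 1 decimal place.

W = 10 Wi / √P80 − 10 Wi / √F80
W = 10·15.8·(1/√65 − 1/√22638) = 10·15.8·(0.117388) = 18.5474 kWh/t
Power = W × throughput = 18.5474 kWh/t × 461.0 t/h = 8550.3 kW

P = 8550.3 kW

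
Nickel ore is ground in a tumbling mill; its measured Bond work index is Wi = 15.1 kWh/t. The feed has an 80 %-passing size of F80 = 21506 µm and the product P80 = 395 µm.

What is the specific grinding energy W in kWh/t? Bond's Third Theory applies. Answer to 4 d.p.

W = 6.5680 kWh/t

W = 10 Wi (P80^-0.5 − F80^-0.5)
1/√395 = 0.050315;  1/√21506 = 0.006819
W = 10·15.1·(0.050315 − 0.006819) = 6.5680 kWh/t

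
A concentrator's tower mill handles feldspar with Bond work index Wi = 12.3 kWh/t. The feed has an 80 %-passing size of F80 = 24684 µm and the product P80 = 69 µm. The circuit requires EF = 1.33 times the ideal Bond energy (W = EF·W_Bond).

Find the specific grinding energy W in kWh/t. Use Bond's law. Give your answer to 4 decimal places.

Bond: W = 10·Wi·(1/√P80 − 1/√F80)
1/√69 = 0.120386;  1/√24684 = 0.006365
W = 10·12.3·(0.120386 − 0.006365) = 14.0246 kWh/t
With EF = 1.33: W = 14.0246·1.33 = 18.6527 kWh/t

W = 18.6527 kWh/t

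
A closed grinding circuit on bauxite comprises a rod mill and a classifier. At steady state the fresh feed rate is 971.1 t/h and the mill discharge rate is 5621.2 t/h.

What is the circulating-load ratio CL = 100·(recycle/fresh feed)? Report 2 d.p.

CL = 478.85 %

Mill node: discharge = fresh + recycle.
R = M − F = 5621.2 − 971.1 = 4650.1 t/h
CL = 100·R/F = 100·4650.1/971.1 = 478.85 %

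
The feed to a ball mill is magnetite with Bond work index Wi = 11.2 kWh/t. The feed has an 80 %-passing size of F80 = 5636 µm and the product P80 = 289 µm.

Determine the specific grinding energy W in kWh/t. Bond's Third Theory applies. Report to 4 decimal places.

W = 5.0964 kWh/t

W = 10 Wi / √P80 − 10 Wi / √F80
1/√289 = 0.058824;  1/√5636 = 0.013320
W = 10·11.2·(0.058824 − 0.013320) = 5.0964 kWh/t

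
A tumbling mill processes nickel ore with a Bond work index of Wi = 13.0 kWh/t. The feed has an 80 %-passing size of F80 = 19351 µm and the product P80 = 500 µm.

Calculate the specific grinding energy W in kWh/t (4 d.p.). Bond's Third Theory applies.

W = 4.8793 kWh/t

W = 10 Wi / √P80 − 10 Wi / √F80
1/√500 = 0.044721;  1/√19351 = 0.007189
W = 10·13.0·(0.044721 − 0.007189) = 4.8793 kWh/t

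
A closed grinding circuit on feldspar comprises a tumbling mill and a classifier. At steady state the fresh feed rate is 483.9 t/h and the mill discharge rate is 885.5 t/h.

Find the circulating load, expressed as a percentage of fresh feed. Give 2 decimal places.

Steady state: M = F + R.
R = M − F = 885.5 − 483.9 = 401.6 t/h
CL = 100·R/F = 100·401.6/483.9 = 82.99 %

CL = 82.99 %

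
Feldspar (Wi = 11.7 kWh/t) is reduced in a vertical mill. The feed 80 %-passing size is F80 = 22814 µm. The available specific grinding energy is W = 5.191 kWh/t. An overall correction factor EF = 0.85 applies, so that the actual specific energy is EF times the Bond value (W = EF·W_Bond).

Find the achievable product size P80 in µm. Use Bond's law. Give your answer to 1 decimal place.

Bond:  W = 10 Wi (1/√P − 1/√F)
W_Bond = W / EF = 5.191 / 0.85 = 6.1071 kWh/t
P80^-0.5 = F80^-0.5 + W_Bond/(10 Wi)
  = 6.1071/(10·11.7) + 1/√22814 = 0.052197 + 0.006621 = 0.058818
P80 = (1/0.058818)² = 17.0017² = 289.06 µm

P80 = 289.1 µm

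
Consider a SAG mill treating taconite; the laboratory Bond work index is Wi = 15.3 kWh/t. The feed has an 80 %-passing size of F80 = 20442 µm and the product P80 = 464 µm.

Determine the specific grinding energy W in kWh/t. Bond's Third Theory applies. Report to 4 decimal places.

W = 6.0327 kWh/t

W = 10 Wi / √P80 − 10 Wi / √F80
1/√464 = 0.046424;  1/√20442 = 0.006994
W = 10·15.3·(0.046424 − 0.006994) = 6.0327 kWh/t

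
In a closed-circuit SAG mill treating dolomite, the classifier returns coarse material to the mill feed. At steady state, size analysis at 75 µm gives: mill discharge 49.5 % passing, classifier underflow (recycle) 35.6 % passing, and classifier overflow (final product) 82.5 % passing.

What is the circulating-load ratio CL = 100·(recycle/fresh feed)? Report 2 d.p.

Classifier node, passing 75 µm:
r = (o − d)/(d − u)
r = (82.5 − 49.5)/(49.5 − 35.6) = 33.0/13.9 = 2.3741
CL = 100·r = 237.41 %

CL = 237.41 %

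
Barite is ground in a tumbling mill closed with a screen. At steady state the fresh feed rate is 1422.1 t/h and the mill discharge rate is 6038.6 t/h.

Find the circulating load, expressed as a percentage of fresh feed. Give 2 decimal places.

CL = 324.63 %

Mill node: discharge = fresh + recycle.
R = M − F = 6038.6 − 1422.1 = 4616.5 t/h
CL = 100·R/F = 100·4616.5/1422.1 = 324.63 %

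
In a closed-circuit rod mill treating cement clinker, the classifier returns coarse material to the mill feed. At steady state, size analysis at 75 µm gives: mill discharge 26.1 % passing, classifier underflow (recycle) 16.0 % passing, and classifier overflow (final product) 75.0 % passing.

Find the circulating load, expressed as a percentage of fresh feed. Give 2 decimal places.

CL = 484.16 %

Two-product formula at 75 µm:
(1+r)·d = r·u + o ⇒ r = (o−d)/(d−u)
r = (75.0 − 26.1)/(26.1 − 16.0) = 48.9/10.1 = 4.8416
CL = 100·r = 484.16 %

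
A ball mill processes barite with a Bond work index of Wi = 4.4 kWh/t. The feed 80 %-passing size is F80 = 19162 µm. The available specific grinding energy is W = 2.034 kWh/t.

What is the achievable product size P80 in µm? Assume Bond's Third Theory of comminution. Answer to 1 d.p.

Bond: W = 10·Wi·(1/√P80 − 1/√F80)
⇒ 1/√P80 = W/(10·Wi) + 1/√F80
  = 2.0340/(10·4.4) + 1/√19162 = 0.046227 + 0.007224 = 0.053451
P80 = (1/0.053451)² = 18.7086² = 350.01 µm

P80 = 350.0 µm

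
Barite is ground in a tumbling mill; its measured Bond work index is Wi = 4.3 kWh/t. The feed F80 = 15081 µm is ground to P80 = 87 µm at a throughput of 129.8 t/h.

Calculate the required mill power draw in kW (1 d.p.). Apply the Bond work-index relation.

W_Bond = 10·Wi·(1/√P₈₀ − 1/√F₈₀)
W = 10·4.3·(1/√87 − 1/√15081) = 10·4.3·(0.099068) = 4.2599 kWh/t
P = W·T = 4.2599·129.8 = 552.9 kW

P = 552.9 kW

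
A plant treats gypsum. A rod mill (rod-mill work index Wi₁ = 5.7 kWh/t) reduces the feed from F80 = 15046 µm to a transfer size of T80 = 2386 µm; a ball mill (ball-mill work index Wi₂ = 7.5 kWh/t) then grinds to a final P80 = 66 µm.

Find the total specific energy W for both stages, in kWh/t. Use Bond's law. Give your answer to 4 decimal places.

Bond: W = 10·Wi·(1/√P80 − 1/√F80)
Stage 1 (15046→2386 µm, Wi₁=5.7): W₁ = 10·5.7·(0.020472 − 0.008152) = 0.7022 kWh/t
Stage 2 (2386→66 µm, Wi₂=7.5): W₂ = 10·7.5·(0.123091 − 0.020472) = 7.6964 kWh/t
W = W₁ + W₂ = 0.7022 + 7.6964 = 8.3987 kWh/t

W = 8.3987 kWh/t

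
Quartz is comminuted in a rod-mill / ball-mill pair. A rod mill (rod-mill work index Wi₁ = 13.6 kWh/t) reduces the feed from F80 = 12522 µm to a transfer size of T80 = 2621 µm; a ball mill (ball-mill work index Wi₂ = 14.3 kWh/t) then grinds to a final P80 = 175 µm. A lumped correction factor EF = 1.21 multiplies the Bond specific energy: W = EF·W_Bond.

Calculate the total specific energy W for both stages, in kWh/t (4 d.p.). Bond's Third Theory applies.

W = 11.4438 kWh/t

W = 10·Wi·(P80^(-½) − F80^(-½))
Stage 1 (12522→2621 µm, Wi₁=13.6): W₁ = 10·13.6·(0.019533 − 0.008936) = 1.4411 kWh/t
Stage 2 (2621→175 µm, Wi₂=14.3): W₂ = 10·14.3·(0.075593 − 0.019533) = 8.0166 kWh/t
W = W₁ + W₂ = 1.4411 + 8.0166 = 9.4577 kWh/t
W_actual = 1.21 × 9.4577 = 11.4438 kWh/t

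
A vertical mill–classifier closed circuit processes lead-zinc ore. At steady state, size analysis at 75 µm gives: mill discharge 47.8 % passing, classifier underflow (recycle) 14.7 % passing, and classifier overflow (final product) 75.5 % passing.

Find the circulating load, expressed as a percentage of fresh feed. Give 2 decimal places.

Classifier node, passing 75 µm:
Fd + Rd = Ru + Fo ⇒ R/F = (o−d)/(d−u)
r = (75.5 − 47.8)/(47.8 − 14.7) = 27.7/33.1 = 0.8369
CL = 100·r = 83.69 %

CL = 83.69 %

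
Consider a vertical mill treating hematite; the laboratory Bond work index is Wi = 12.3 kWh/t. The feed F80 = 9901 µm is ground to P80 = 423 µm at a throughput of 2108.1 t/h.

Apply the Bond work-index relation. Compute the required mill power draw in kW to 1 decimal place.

W = 10 Wi / √P80 − 10 Wi / √F80
W = 10·12.3·(1/√423 − 1/√9901) = 10·12.3·(0.038572) = 4.7443 kWh/t
Power = W × throughput = 4.7443 kWh/t × 2108.1 t/h = 10001.5 kW

P = 10001.5 kW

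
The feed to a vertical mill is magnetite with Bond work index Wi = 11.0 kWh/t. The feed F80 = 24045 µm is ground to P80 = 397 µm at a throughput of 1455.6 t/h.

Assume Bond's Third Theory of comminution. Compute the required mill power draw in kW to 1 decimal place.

P = 7003.4 kW

W = 10·Wi·(P80^(-½) − F80^(-½))
W = 10·11.0·(1/√397 − 1/√24045) = 10·11.0·(0.043740) = 4.8114 kWh/t
P_mill = W·ṁ = 4.8114·1455.6 = 7003.4 kW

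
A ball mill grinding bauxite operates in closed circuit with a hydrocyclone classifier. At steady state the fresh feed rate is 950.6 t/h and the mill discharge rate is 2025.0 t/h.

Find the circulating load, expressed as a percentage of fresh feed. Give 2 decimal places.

M = F + R at steady state, so:
R = M − F = 2025.0 − 950.6 = 1074.4 t/h
CL = 100·R/F = 100·1074.4/950.6 = 113.02 %

CL = 113.02 %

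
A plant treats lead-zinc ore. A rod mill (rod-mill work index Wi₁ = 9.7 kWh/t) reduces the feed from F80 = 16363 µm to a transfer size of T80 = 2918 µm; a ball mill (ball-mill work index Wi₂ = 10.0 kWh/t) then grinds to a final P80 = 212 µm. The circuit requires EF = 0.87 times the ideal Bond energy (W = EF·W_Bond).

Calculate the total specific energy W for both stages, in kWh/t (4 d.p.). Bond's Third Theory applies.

W = 10 Wi (1/√P80 − 1/√F80)  [Bond]
Stage 1 (16363→2918 µm, Wi₁=9.7): W₁ = 10·9.7·(0.018512 − 0.007818) = 1.0374 kWh/t
Stage 2 (2918→212 µm, Wi₂=10.0): W₂ = 10·10.0·(0.068680 − 0.018512) = 5.0168 kWh/t
W = W₁ + W₂ = 1.0374 + 5.0168 = 6.0542 kWh/t
Corrected W = EF·W_Bond = 0.87·6.0542 = 5.2671 kWh/t

W = 5.2671 kWh/t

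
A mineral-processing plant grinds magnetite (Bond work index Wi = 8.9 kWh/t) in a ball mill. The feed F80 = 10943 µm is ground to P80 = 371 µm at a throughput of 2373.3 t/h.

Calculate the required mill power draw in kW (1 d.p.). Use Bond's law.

P = 8947.0 kW

W = 10 Wi (P80^-0.5 − F80^-0.5)
W = 10·8.9·(1/√371 − 1/√10943) = 10·8.9·(0.042358) = 3.7699 kWh/t
P_mill = W·ṁ = 3.7699·2373.3 = 8947.0 kW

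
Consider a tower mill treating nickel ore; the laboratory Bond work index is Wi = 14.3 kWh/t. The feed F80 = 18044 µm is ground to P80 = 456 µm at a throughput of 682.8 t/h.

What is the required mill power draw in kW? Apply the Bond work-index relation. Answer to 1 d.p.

W = 10 Wi (1/√P80 − 1/√F80)  [Bond]
W = 10·14.3·(1/√456 − 1/√18044) = 10·14.3·(0.039385) = 5.6320 kWh/t
Power = W × throughput = 5.6320 kWh/t × 682.8 t/h = 3845.5 kW

P = 3845.5 kW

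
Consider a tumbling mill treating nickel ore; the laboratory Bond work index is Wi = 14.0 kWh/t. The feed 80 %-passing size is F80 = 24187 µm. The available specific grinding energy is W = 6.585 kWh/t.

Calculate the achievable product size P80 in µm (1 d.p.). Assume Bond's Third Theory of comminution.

P80 = 349.8 µm

W = 10·Wi·(P80^(-½) − F80^(-½))
1/√P80 = 1/√F80 + W/(10·Wi)
  = 6.5850/(10·14.0) + 1/√24187 = 0.047036 + 0.006430 = 0.053466
P80 = (1/0.053466)² = 18.7036² = 349.82 µm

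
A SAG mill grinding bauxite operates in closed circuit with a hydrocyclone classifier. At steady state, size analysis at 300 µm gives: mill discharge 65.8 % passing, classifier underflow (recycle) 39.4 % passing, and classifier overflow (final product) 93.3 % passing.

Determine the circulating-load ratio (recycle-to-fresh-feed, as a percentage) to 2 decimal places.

CL = 104.17 %

Two-product formula at 300 µm:
Fd + Rd = Ru + Fo ⇒ R/F = (o−d)/(d−u)
r = (93.3 − 65.8)/(65.8 − 39.4) = 27.5/26.4 = 1.0417
CL = 100·r = 104.17 %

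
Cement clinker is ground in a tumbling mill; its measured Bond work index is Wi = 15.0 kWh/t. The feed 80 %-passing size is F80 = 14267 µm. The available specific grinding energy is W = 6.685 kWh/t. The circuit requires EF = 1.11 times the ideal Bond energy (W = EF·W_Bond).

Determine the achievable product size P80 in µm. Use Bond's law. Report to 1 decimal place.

W = 10 Wi (1/√P80 − 1/√F80)  [Bond]
W_Bond = W / EF = 6.685 / 1.11 = 6.0225 kWh/t
P80^(−½) = W_Bond/(10 Wi) + F80^(−½)
  = 6.0225/(10·15.0) + 1/√14267 = 0.040150 + 0.008372 = 0.048522
P80 = (1/0.048522)² = 20.6091² = 424.74 µm

P80 = 424.7 µm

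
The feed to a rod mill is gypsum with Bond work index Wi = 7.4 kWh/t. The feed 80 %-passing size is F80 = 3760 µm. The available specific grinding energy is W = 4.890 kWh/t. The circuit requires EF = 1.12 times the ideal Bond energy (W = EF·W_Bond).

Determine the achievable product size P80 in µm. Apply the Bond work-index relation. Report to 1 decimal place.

P80 = 176.3 µm

W = 10 Wi (1/√P80 − 1/√F80)  [Bond]
W_Bond = W / EF = 4.890 / 1.12 = 4.3661 kWh/t
⇒ 1/√P80 = W_Bond/(10·Wi) + 1/√F80
  = 4.3661/(10·7.4) + 1/√3760 = 0.059001 + 0.016308 = 0.075309
P80 = (1/0.075309)² = 13.2786² = 176.32 µm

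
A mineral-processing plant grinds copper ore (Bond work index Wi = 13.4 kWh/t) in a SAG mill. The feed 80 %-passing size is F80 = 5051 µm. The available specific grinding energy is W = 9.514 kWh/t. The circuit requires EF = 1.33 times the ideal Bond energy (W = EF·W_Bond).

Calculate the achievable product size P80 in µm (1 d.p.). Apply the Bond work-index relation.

P80 = 219.8 µm

W = 10 Wi (P80^-0.5 − F80^-0.5)
W_Bond = W / EF = 9.514 / 1.33 = 7.1534 kWh/t
P80^-0.5 = F80^-0.5 + W_Bond/(10 Wi)
  = 7.1534/(10·13.4) + 1/√5051 = 0.053383 + 0.014071 = 0.067454
P80 = (1/0.067454)² = 14.8249² = 219.78 µm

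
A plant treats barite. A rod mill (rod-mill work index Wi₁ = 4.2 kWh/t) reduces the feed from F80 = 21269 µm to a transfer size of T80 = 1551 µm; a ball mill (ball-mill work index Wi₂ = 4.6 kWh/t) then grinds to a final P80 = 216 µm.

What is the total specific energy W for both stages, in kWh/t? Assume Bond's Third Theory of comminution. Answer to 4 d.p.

W = 10 Wi (1/√P80 − 1/√F80)  [Bond]
Stage 1 (21269→1551 µm, Wi₁=4.2): W₁ = 10·4.2·(0.025392 − 0.006857) = 0.7785 kWh/t
Stage 2 (1551→216 µm, Wi₂=4.6): W₂ = 10·4.6·(0.068041 − 0.025392) = 1.9619 kWh/t
W = W₁ + W₂ = 0.7785 + 1.9619 = 2.7403 kWh/t

W = 2.7403 kWh/t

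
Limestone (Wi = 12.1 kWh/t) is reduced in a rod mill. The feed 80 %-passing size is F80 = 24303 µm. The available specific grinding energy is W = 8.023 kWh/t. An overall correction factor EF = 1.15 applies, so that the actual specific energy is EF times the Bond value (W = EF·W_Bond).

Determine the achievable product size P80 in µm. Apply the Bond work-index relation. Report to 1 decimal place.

W_Bond = 10·Wi·(1/√P₈₀ − 1/√F₈₀)
W_Bond = W / EF = 8.023 / 1.15 = 6.9765 kWh/t
P80^-0.5 = F80^-0.5 + W_Bond/(10 Wi)
  = 6.9765/(10·12.1) + 1/√24303 = 0.057657 + 0.006415 = 0.064072
P80 = (1/0.064072)² = 15.6075² = 243.59 µm

P80 = 243.6 µm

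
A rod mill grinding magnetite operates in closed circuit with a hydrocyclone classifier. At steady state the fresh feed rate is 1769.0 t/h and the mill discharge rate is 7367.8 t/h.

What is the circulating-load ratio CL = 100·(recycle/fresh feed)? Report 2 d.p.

Mill node: discharge = fresh + recycle.
R = M − F = 7367.8 − 1769.0 = 5598.8 t/h
CL = 100·R/F = 100·5598.8/1769.0 = 316.50 %

CL = 316.50 %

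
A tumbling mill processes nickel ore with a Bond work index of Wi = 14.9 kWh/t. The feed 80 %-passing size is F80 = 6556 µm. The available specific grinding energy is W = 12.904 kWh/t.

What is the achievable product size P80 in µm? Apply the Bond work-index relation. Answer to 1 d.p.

P80 = 102.1 µm

W_Bond = 10·Wi·(1/√P₈₀ − 1/√F₈₀)
⇒ 1/√P80 = W/(10 Wi) + 1/√F80
  = 12.9040/(10·14.9) + 1/√6556 = 0.086604 + 0.012350 = 0.098954
P80 = (1/0.098954)² = 10.1057² = 102.12 µm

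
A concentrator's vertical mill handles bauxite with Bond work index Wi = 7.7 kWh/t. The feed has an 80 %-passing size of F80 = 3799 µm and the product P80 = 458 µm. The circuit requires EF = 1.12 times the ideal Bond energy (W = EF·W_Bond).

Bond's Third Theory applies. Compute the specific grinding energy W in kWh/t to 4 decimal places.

Bond: W = 10·Wi·(1/√P80 − 1/√F80)
1/√458 = 0.046727;  1/√3799 = 0.016224
W = 10·7.7·(0.046727 − 0.016224) = 2.3487 kWh/t
Apply correction: 2.3487 × 1.12 = 2.6305 kWh/t

W = 2.6305 kWh/t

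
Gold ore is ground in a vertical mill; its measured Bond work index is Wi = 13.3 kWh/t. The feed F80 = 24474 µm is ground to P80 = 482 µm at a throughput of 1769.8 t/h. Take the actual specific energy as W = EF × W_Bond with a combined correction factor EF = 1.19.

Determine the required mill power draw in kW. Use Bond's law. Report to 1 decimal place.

Bond:  W = 10 Wi (1/√P − 1/√F)
W = 10·13.3·(1/√482 − 1/√24474) = 10·13.3·(0.039157) = 5.2078 kWh/t
With EF = 1.19: W = 5.2078·1.19 = 6.1973 kWh/t
Mill draw = 6.1973 × 1769.8 = 10968.0 kW

P = 10968.0 kW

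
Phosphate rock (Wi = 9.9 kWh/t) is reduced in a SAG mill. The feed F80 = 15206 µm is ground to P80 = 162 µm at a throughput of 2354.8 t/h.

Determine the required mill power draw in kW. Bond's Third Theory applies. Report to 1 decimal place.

Bond: W = 10·Wi·(1/√P80 − 1/√F80)
W = 10·9.9·(1/√162 − 1/√15206) = 10·9.9·(0.070458) = 6.9753 kWh/t
Mill draw = 6.9753 × 2354.8 = 16425.5 kW

P = 16425.5 kW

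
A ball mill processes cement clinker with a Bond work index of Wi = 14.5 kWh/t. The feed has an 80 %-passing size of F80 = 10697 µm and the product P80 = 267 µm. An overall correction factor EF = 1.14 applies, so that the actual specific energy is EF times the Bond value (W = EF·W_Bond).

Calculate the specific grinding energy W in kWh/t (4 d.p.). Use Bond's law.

W = 8.5180 kWh/t

Bond:  W = 10 Wi (1/√P − 1/√F)
1/√267 = 0.061199;  1/√10697 = 0.009669
W = 10·14.5·(0.061199 − 0.009669) = 7.4719 kWh/t
Corrected W = EF·W_Bond = 1.14·7.4719 = 8.5180 kWh/t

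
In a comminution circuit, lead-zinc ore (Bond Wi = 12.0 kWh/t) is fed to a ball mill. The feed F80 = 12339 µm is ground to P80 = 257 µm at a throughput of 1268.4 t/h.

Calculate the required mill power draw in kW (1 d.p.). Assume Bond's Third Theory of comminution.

P = 8124.2 kW

W = 10 Wi (P80^-0.5 − F80^-0.5)
W = 10·12.0·(1/√257 − 1/√12339) = 10·12.0·(0.053376) = 6.4051 kWh/t
Mill draw = 6.4051 × 1268.4 = 8124.2 kW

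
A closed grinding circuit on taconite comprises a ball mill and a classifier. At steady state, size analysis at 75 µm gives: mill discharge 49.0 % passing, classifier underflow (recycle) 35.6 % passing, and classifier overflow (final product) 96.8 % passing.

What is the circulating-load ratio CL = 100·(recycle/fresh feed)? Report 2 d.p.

Let r = R/F. Size balance at 75 µm:
r = (o − d)/(d − u)
r = (96.8 − 49.0)/(49.0 − 35.6) = 47.8/13.4 = 3.5672
CL = 100·r = 356.72 %

CL = 356.72 %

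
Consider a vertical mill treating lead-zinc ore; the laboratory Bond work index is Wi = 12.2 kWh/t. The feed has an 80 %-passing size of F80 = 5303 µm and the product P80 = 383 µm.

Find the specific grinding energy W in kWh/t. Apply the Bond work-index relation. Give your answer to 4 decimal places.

W = 4.5586 kWh/t

W_Bond = 10·Wi·(1/√P₈₀ − 1/√F₈₀)
1/√383 = 0.051098;  1/√5303 = 0.013732
W = 10·12.2·(0.051098 − 0.013732) = 4.5586 kWh/t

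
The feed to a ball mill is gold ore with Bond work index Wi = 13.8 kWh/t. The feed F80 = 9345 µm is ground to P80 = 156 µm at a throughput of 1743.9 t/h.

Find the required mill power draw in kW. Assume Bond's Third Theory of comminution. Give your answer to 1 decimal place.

W_Bond = 10·Wi·(1/√P₈₀ − 1/√F₈₀)
W = 10·13.8·(1/√156 − 1/√9345) = 10·13.8·(0.069720) = 9.6213 kWh/t
Power = W × throughput = 9.6213 kWh/t × 1743.9 t/h = 16778.6 kW

P = 16778.6 kW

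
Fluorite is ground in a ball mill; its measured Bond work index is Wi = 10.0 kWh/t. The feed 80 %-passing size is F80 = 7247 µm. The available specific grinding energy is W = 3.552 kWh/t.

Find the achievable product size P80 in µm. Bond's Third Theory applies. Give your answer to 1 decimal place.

P80 = 447.6 µm

W = 10 Wi (P80^-0.5 − F80^-0.5)
P80^-0.5 = F80^-0.5 + W/(10 Wi)
  = 3.5520/(10·10.0) + 1/√7247 = 0.035520 + 0.011747 = 0.047267
P80 = (1/0.047267)² = 21.1565² = 447.60 µm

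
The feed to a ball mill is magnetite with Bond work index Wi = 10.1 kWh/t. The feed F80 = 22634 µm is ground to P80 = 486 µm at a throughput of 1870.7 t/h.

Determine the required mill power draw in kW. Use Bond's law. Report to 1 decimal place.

Bond:  W = 10 Wi (1/√P − 1/√F)
W = 10·10.1·(1/√486 − 1/√22634) = 10·10.1·(0.038714) = 3.9101 kWh/t
P = W·T = 3.9101·1870.7 = 7314.7 kW

P = 7314.7 kW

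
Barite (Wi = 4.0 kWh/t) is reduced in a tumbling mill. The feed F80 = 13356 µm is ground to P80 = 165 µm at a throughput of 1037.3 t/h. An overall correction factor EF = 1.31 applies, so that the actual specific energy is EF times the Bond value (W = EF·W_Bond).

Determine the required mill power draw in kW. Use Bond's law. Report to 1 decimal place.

P = 3761.2 kW

W_Bond = 10·Wi·(1/√P₈₀ − 1/√F₈₀)
W = 10·4.0·(1/√165 − 1/√13356) = 10·4.0·(0.069197) = 2.7679 kWh/t
W_actual = 1.31 × 2.7679 = 3.6259 kWh/t
Mill draw = 3.6259 × 1037.3 = 3761.2 kW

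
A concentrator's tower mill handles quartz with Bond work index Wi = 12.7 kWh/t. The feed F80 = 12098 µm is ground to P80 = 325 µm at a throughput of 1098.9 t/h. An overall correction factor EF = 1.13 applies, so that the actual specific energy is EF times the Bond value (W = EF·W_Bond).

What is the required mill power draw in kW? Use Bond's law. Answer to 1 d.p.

P = 7314.0 kW

W_Bond = 10·Wi·(1/√P₈₀ − 1/√F₈₀)
W = 10·12.7·(1/√325 − 1/√12098) = 10·12.7·(0.046378) = 5.8901 kWh/t
W_actual = 1.13 × 5.8901 = 6.6558 kWh/t
P = W·T = 6.6558·1098.9 = 7314.0 kW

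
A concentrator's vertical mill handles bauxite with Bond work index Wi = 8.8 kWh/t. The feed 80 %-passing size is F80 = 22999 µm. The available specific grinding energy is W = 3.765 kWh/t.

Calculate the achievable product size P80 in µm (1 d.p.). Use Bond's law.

W_Bond = 10·Wi·(1/√P₈₀ − 1/√F₈₀)
P80^-0.5 = F80^-0.5 + W/(10 Wi)
  = 3.7650/(10·8.8) + 1/√22999 = 0.042784 + 0.006594 = 0.049378
P80 = (1/0.049378)² = 20.2519² = 410.14 µm

P80 = 410.1 µm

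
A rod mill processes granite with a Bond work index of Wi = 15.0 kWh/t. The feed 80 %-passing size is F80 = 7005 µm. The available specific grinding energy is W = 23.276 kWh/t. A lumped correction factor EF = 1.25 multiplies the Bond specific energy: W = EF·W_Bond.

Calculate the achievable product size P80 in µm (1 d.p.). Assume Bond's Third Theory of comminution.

P80 = 54.0 µm

W_Bond = 10·Wi·(1/√P₈₀ − 1/√F₈₀)
W_Bond = W / EF = 23.276 / 1.25 = 18.6208 kWh/t
1/√P80 = 1/√F80 + W_Bond/(10·Wi)
  = 18.6208/(10·15.0) + 1/√7005 = 0.124139 + 0.011948 = 0.136087
P80 = (1/0.136087)² = 7.3483² = 54.00 µm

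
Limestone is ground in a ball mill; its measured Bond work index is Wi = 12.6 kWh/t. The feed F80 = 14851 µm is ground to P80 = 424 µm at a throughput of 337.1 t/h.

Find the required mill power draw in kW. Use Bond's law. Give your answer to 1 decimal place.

W = 10 Wi / √P80 − 10 Wi / √F80
W = 10·12.6·(1/√424 − 1/√14851) = 10·12.6·(0.040358) = 5.0852 kWh/t
Mill draw = 5.0852 × 337.1 = 1714.2 kW

P = 1714.2 kW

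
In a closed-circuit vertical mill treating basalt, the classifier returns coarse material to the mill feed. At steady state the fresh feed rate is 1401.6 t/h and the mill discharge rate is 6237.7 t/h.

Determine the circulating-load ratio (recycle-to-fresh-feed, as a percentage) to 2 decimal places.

CL = 345.04 %

M = F + R at steady state, so:
R = M − F = 6237.7 − 1401.6 = 4836.1 t/h
CL = 100·R/F = 100·4836.1/1401.6 = 345.04 %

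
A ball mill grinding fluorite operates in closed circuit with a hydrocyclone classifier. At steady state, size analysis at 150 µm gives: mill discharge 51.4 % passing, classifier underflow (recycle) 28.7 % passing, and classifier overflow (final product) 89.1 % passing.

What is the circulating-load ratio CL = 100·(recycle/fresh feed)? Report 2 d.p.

Mass balance on the −150 µm fraction:
d + r·d = r·u + o → r(d−u) = o−d
r = (89.1 − 51.4)/(51.4 − 28.7) = 37.7/22.7 = 1.6608
CL = 100·r = 166.08 %

CL = 166.08 %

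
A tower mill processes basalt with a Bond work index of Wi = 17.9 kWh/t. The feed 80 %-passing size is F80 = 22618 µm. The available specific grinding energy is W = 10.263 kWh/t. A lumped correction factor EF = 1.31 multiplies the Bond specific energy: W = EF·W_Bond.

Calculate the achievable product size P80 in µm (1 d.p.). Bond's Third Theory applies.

W = 10 Wi (P80^-0.5 − F80^-0.5)
W_Bond = W / EF = 10.263 / 1.31 = 7.8344 kWh/t
1/√P80 = 1/√F80 + W_Bond/(10·Wi)
  = 7.8344/(10·17.9) + 1/√22618 = 0.043767 + 0.006649 = 0.050417
P80 = (1/0.050417)² = 19.8347² = 393.42 µm

P80 = 393.4 µm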